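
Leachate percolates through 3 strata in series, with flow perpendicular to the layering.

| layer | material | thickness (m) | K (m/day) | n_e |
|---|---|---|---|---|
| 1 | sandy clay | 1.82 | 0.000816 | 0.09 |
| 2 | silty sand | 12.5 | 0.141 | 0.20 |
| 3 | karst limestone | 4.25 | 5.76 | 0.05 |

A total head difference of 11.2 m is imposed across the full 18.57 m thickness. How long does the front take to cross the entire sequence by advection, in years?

With flow normal to the layers, continuity requires the same specific discharge q through every layer.
Σ(b_i/K_i) = 1.82/0.000816 + 12.5/0.141 + 4.25/5.76 = 2320 d.
q = Δh / Σ(b_i/K_i) = 11.2 / 2320 = 0.004828 m/day.
In each layer the seepage velocity is v_i = q/n_i, so the layer transit time is t_i = b_i·n_i / q:
  layer 1 (sandy clay): t_1 = 1.82 × 0.09 / 0.004828 = 33.93 d
  layer 2 (silty sand): t_2 = 12.5 × 0.20 / 0.004828 = 517.8 d
  layer 3 (karst limestone): t_3 = 4.25 × 0.05 / 0.004828 = 44.01 d
Total t = Σ t_i = 595.7 days = 1.631 years.

1.63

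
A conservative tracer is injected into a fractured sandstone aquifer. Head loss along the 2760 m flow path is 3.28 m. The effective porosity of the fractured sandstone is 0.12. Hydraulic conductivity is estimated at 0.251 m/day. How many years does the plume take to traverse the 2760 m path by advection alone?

Hydraulic gradient i = Δh / L = 3.28 / 2760 = 0.001188.
Darcy flux q = K · i = 0.2510 × 0.001188 = 0.0002983 m/day.
Seepage velocity v = q / n_e = 0.0002983 / 0.12 = 0.002486 m/day.
Travel time t = L / v = 2760 / 0.002486 = 1.110e+06 days = 3040 years.

3040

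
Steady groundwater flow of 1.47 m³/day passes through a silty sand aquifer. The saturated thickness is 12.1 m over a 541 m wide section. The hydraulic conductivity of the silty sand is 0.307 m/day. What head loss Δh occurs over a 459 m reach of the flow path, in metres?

Cross-sectional area A = 541 × 12.1 = 6546 m².
From Q = K·A·i, i = Q / (K·A) = 1.47 / (0.3070 × 6546) = 0.0007315.
Head loss Δh = i · L = 0.0007315 × 459 = 0.3357 m.

0.336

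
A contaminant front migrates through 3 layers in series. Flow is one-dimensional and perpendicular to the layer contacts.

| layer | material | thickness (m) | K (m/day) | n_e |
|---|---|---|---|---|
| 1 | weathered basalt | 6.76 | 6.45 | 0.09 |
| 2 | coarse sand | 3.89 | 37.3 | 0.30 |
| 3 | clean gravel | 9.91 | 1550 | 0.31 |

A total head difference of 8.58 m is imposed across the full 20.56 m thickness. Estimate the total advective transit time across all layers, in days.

With flow normal to the layers, continuity requires the same specific discharge q through every layer.
Σ(b_i/K_i) = 6.76/6.45 + 3.89/37.3 + 9.91/1550 = 1.159 d.
q = Δh / Σ(b_i/K_i) = 8.58 / 1.159 = 7.405 m/day.
In each layer the seepage velocity is v_i = q/n_i, so the layer transit time is t_i = b_i·n_i / q:
  layer 1 (weathered basalt): t_1 = 6.76 × 0.09 / 7.405 = 0.08217 d
  layer 2 (coarse sand): t_2 = 3.89 × 0.30 / 7.405 = 0.1576 d
  layer 3 (clean gravel): t_3 = 9.91 × 0.31 / 7.405 = 0.4149 d
Total t = Σ t_i = 0.6547 days.

0.655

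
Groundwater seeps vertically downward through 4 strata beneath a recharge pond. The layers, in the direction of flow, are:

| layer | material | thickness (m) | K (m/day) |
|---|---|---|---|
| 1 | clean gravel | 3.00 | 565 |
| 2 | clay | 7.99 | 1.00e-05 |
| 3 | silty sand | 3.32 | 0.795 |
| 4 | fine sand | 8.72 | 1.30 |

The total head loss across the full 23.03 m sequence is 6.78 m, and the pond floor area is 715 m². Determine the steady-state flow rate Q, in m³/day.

Flow is perpendicular to layering, so the layers act in series and the equivalent K is the thickness-weighted harmonic mean.
Total thickness L = 3.00 + 7.99 + 3.32 + 8.72 = 23.03 m.
Σ(b_i/K_i) = 3.00/565 + 7.99/1.00e-05 + 3.32/0.795 + 8.72/1.30 = 7.990e+05 d.
K_eq = L / Σ(b_i/K_i) = 23.03 / 7.990e+05 = 2.882e-05 m/day.
Q = K_eq · A · (Δh/L) = 2.882e-05 × 715 × (6.78/23.03) = 0.006067 m³/day.

0.00607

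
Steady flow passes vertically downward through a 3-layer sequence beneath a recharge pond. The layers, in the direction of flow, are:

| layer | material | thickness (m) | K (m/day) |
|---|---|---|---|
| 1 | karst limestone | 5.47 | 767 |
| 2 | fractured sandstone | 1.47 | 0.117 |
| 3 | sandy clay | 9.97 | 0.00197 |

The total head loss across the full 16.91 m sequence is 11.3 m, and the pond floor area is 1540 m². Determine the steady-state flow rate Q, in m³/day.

Flow is perpendicular to layering, so the layers act in series and the equivalent K is the thickness-weighted harmonic mean.
Total thickness L = 5.47 + 1.47 + 9.97 = 16.91 m.
Σ(b_i/K_i) = 5.47/767 + 1.47/0.117 + 9.97/0.00197 = 5073 d.
K_eq = L / Σ(b_i/K_i) = 16.91 / 5073 = 0.003333 m/day.
Q = K_eq · A · (Δh/L) = 0.003333 × 1540 × (11.3/16.91) = 3.430 m³/day.

3.43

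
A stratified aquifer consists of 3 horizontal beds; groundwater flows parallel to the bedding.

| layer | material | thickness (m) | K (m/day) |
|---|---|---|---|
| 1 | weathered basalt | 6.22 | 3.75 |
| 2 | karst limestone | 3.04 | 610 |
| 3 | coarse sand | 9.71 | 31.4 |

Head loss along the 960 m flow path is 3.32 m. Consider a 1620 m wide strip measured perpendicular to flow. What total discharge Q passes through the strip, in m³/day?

Flow is parallel to layering, so each bed carries its own Darcy discharge and the transmissivities add.
Σ(K_i·b_i) = 3.75×6.22 + 610×3.04 + 31.4×9.71 = 2183 m²/day.
Hydraulic gradient i = Δh / L = 3.32 / 960 = 0.003458.
Q = Σ(K_i·b_i) · W · i = 2183 × 1620 × 0.003458 = 12228 m³/day.

12200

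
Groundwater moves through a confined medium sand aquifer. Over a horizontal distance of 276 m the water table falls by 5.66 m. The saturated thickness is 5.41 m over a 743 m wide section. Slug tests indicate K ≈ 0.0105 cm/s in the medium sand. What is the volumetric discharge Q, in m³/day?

748

Convert K: 0.0105 cm/s × 864 = 9.072 m/day.
Cross-sectional area A = 743 × 5.41 = 4020 m².
Hydraulic gradient i = Δh / L = 5.66 / 276 = 0.02051.
Darcy's law: Q = K · A · i = 9.072 × 4020 × 0.02051 = 747.8 m³/day.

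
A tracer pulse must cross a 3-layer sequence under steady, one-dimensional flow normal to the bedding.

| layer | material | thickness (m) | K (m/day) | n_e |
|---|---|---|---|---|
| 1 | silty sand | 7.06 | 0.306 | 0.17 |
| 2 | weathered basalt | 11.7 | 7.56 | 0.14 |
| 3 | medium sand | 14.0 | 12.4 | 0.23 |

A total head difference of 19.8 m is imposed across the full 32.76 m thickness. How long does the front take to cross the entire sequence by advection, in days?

7.88

With flow normal to the layers, continuity requires the same specific discharge q through every layer.
Σ(b_i/K_i) = 7.06/0.306 + 11.7/7.56 + 14.0/12.4 = 25.75 d.
q = Δh / Σ(b_i/K_i) = 19.8 / 25.75 = 0.7690 m/day.
In each layer the seepage velocity is v_i = q/n_i, so the layer transit time is t_i = b_i·n_i / q:
  layer 1 (silty sand): t_1 = 7.06 × 0.17 / 0.7690 = 1.561 d
  layer 2 (weathered basalt): t_2 = 11.7 × 0.14 / 0.7690 = 2.130 d
  layer 3 (medium sand): t_3 = 14.0 × 0.23 / 0.7690 = 4.187 d
Total t = Σ t_i = 7.878 days.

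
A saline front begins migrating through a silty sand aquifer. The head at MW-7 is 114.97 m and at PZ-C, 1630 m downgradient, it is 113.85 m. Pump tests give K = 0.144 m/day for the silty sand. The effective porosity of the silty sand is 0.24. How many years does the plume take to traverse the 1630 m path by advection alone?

Hydraulic gradient i = (114.97 − 113.85) / 1630 = 1.12 / 1630 = 0.0006871.
Darcy flux q = K · i = 0.1440 × 0.0006871 = 9.894e-05 m/day.
Seepage velocity v = q / n_e = 9.894e-05 / 0.24 = 0.0004123 m/day.
Travel time t = L / v = 1630 / 0.0004123 = 3.954e+06 days = 10825 years.

10800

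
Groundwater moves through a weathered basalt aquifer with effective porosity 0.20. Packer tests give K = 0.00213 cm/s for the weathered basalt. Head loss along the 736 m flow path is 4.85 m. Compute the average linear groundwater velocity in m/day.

0.0606

Convert K: 0.00213 cm/s × 864 = 1.840 m/day.
Hydraulic gradient i = Δh / L = 4.85 / 736 = 0.006590.
Darcy flux q = K · i = 1.840 × 0.006590 = 0.01213 m/day.
Seepage velocity v = q / n_e = 0.01213 / 0.20 = 0.06064 m/day.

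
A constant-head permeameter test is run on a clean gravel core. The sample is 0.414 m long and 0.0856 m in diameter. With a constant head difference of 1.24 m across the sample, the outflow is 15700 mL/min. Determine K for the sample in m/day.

1310

Cross-sectional area A = π·(d/2)² = π × (0.0856/2)² = 0.005755 m².
Convert discharge: 15700 mL/min = 0.0002617 m³/s.
Darcy's law rearranged: K = Q·L / (A·Δh) = 0.0002617 × 0.414 / (0.005755 × 1.24) = 0.01518 m/s = 1312 m/day.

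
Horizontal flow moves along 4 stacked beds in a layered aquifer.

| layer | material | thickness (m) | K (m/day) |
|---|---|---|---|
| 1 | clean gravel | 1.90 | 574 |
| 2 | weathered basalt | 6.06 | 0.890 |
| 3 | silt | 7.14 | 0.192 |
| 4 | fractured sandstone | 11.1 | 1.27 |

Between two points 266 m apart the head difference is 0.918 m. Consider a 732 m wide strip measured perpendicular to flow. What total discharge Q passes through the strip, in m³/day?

2810

Flow is parallel to layering, so each bed carries its own Darcy discharge and the transmissivities add.
Σ(K_i·b_i) = 574×1.90 + 0.890×6.06 + 0.192×7.14 + 1.27×11.1 = 1111 m²/day.
Hydraulic gradient i = Δh / L = 0.918 / 266 = 0.003451.
Q = Σ(K_i·b_i) · W · i = 1111 × 732 × 0.003451 = 2808 m³/day.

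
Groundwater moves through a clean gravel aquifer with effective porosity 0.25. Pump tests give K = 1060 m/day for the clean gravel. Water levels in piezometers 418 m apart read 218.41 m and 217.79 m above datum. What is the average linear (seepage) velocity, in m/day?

Hydraulic gradient i = (218.41 − 217.79) / 418 = 0.62 / 418 = 0.001483.
Darcy flux q = K · i = 1060 × 0.001483 = 1.572 m/day.
Seepage velocity v = q / n_e = 1.572 / 0.25 = 6.289 m/day.

6.29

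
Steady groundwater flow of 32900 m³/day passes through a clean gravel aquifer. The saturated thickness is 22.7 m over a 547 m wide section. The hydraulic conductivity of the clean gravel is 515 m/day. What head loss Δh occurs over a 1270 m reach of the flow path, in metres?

6.53

Cross-sectional area A = 547 × 22.7 = 12417 m².
From Q = K·A·i, i = Q / (K·A) = 32900 / (515.0 × 12417) = 0.005145.
Head loss Δh = i · L = 0.005145 × 1270 = 6.534 m.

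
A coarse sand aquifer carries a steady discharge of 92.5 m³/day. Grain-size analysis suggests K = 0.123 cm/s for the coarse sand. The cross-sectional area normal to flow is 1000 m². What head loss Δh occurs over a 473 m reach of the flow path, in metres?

0.412

Convert K: 0.123 cm/s × 864 = 106.3 m/day.
From Q = K·A·i, i = Q / (K·A) = 92.5 / (106.3 × 1000) = 0.0008704.
Head loss Δh = i · L = 0.0008704 × 473 = 0.4117 m.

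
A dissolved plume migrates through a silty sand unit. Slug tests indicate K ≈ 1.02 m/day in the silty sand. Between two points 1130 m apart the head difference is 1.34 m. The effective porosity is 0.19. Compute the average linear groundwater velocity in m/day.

Hydraulic gradient i = Δh / L = 1.34 / 1130 = 0.001186.
Darcy flux q = K · i = 1.020 × 0.001186 = 0.001210 m/day.
Seepage velocity v = q / n_e = 0.001210 / 0.19 = 0.006366 m/day.

0.00637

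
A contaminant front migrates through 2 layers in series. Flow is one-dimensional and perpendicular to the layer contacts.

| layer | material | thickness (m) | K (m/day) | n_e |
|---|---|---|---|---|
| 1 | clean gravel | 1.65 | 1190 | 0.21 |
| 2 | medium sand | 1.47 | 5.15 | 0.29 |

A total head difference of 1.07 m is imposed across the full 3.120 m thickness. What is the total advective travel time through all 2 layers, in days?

With flow normal to the layers, continuity requires the same specific discharge q through every layer.
Σ(b_i/K_i) = 1.65/1190 + 1.47/5.15 = 0.2868 d.
q = Δh / Σ(b_i/K_i) = 1.07 / 0.2868 = 3.731 m/day.
In each layer the seepage velocity is v_i = q/n_i, so the layer transit time is t_i = b_i·n_i / q:
  layer 1 (clean gravel): t_1 = 1.65 × 0.21 / 3.731 = 0.09288 d
  layer 2 (medium sand): t_2 = 1.47 × 0.29 / 3.731 = 0.1143 d
Total t = Σ t_i = 0.2072 days.

0.207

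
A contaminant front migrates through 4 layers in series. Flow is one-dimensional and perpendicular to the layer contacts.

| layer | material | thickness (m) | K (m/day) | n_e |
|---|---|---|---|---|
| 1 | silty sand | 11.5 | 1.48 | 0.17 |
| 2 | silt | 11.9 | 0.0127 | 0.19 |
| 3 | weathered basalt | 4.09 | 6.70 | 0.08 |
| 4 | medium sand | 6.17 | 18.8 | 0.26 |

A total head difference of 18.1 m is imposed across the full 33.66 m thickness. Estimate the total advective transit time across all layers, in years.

With flow normal to the layers, continuity requires the same specific discharge q through every layer.
Σ(b_i/K_i) = 11.5/1.48 + 11.9/0.0127 + 4.09/6.70 + 6.17/18.8 = 945.7 d.
q = Δh / Σ(b_i/K_i) = 18.1 / 945.7 = 0.01914 m/day.
In each layer the seepage velocity is v_i = q/n_i, so the layer transit time is t_i = b_i·n_i / q:
  layer 1 (silty sand): t_1 = 11.5 × 0.17 / 0.01914 = 102.1 d
  layer 2 (silt): t_2 = 11.9 × 0.19 / 0.01914 = 118.1 d
  layer 3 (weathered basalt): t_3 = 4.09 × 0.08 / 0.01914 = 17.10 d
  layer 4 (medium sand): t_4 = 6.17 × 0.26 / 0.01914 = 83.82 d
Total t = Σ t_i = 321.2 days = 0.8794 years.

0.879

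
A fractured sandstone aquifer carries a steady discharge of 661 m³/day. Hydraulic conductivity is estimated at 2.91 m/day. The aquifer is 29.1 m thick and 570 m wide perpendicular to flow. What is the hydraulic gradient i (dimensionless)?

0.0137

Cross-sectional area A = 570 × 29.1 = 16587 m².
From Q = K·A·i, i = Q / (K·A) = 661 / (2.910 × 16587) = 0.01369.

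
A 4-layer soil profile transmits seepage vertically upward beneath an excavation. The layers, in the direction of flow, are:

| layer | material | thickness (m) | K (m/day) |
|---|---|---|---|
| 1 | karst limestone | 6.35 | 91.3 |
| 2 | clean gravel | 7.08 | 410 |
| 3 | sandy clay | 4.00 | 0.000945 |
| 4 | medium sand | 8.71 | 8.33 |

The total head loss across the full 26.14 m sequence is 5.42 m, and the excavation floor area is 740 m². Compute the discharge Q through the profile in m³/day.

0.947

Flow is perpendicular to layering, so the layers act in series and the equivalent K is the thickness-weighted harmonic mean.
Total thickness L = 6.35 + 7.08 + 4.00 + 8.71 = 26.14 m.
Σ(b_i/K_i) = 6.35/91.3 + 7.08/410 + 4.00/0.000945 + 8.71/8.33 = 4234 d.
K_eq = L / Σ(b_i/K_i) = 26.14 / 4234 = 0.006174 m/day.
Q = K_eq · A · (Δh/L) = 0.006174 × 740 × (5.42/26.14) = 0.9473 m³/day.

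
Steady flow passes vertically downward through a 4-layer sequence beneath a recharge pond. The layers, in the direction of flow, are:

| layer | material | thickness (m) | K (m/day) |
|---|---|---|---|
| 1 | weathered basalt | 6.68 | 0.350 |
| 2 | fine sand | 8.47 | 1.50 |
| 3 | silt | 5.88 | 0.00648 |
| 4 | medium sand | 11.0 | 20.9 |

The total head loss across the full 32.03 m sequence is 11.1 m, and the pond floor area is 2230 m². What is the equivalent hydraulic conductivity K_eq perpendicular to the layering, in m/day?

0.0343

Flow is perpendicular to layering, so the layers act in series and the equivalent K is the thickness-weighted harmonic mean.
Total thickness L = 6.68 + 8.47 + 5.88 + 11.0 = 32.03 m.
Σ(b_i/K_i) = 6.68/0.350 + 8.47/1.50 + 5.88/0.00648 + 11.0/20.9 = 932.7 d.
K_eq = L / Σ(b_i/K_i) = 32.03 / 932.7 = 0.03434 m/day.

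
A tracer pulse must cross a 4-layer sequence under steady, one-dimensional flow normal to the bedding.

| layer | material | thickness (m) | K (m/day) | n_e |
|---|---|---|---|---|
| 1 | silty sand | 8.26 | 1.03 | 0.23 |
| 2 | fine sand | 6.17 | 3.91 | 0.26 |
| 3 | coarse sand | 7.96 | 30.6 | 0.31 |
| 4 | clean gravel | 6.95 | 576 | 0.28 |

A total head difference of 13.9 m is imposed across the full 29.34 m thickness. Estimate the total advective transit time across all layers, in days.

5.62

With flow normal to the layers, continuity requires the same specific discharge q through every layer.
Σ(b_i/K_i) = 8.26/1.03 + 6.17/3.91 + 7.96/30.6 + 6.95/576 = 9.870 d.
q = Δh / Σ(b_i/K_i) = 13.9 / 9.870 = 1.408 m/day.
In each layer the seepage velocity is v_i = q/n_i, so the layer transit time is t_i = b_i·n_i / q:
  layer 1 (silty sand): t_1 = 8.26 × 0.23 / 1.408 = 1.349 d
  layer 2 (fine sand): t_2 = 6.17 × 0.26 / 1.408 = 1.139 d
  layer 3 (coarse sand): t_3 = 7.96 × 0.31 / 1.408 = 1.752 d
  layer 4 (clean gravel): t_4 = 6.95 × 0.28 / 1.408 = 1.382 d
Total t = Σ t_i = 5.622 days.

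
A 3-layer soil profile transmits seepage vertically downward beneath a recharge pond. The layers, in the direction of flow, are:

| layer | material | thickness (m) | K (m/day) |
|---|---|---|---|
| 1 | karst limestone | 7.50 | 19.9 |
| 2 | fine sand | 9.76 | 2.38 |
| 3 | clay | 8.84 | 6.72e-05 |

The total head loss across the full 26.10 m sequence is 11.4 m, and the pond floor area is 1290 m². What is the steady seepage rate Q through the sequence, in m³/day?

0.112

Flow is perpendicular to layering, so the layers act in series and the equivalent K is the thickness-weighted harmonic mean.
Total thickness L = 7.50 + 9.76 + 8.84 = 26.10 m.
Σ(b_i/K_i) = 7.50/19.9 + 9.76/2.38 + 8.84/6.72e-05 = 1.316e+05 d.
K_eq = L / Σ(b_i/K_i) = 26.10 / 1.316e+05 = 0.0001984 m/day.
Q = K_eq · A · (Δh/L) = 0.0001984 × 1290 × (11.4/26.10) = 0.1118 m³/day.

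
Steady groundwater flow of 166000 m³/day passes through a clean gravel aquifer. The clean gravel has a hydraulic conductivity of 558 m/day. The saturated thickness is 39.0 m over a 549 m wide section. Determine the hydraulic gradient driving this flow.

0.0139

Cross-sectional area A = 549 × 39.0 = 21411 m².
From Q = K·A·i, i = Q / (K·A) = 166000 / (558.0 × 21411) = 0.01389.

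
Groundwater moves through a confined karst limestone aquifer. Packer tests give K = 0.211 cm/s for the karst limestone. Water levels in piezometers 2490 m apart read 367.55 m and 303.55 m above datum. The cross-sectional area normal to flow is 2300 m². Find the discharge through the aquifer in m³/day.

10800

Convert K: 0.211 cm/s × 864 = 182.3 m/day.
Hydraulic gradient i = (367.55 − 303.55) / 2490 = 64 / 2490 = 0.02570.
Darcy's law: Q = K · A · i = 182.3 × 2300 × 0.02570 = 10777 m³/day.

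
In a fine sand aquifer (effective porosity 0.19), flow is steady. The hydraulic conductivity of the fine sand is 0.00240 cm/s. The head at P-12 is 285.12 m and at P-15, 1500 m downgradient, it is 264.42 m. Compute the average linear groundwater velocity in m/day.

0.151

Convert K: 0.00240 cm/s × 864 = 2.074 m/day.
Hydraulic gradient i = (285.12 − 264.42) / 1500 = 20.7 / 1500 = 0.01380.
Darcy flux q = K · i = 2.074 × 0.01380 = 0.02862 m/day.
Seepage velocity v = q / n_e = 0.02862 / 0.19 = 0.1506 m/day.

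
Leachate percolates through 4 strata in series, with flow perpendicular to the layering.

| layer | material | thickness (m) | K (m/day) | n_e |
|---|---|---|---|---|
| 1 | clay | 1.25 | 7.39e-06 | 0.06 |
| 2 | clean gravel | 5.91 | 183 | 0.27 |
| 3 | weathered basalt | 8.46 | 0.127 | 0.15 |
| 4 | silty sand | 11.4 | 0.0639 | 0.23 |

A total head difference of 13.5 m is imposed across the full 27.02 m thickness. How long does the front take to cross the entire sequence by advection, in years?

191

With flow normal to the layers, continuity requires the same specific discharge q through every layer.
Σ(b_i/K_i) = 1.25/7.39e-06 + 5.91/183 + 8.46/0.127 + 11.4/0.0639 = 1.694e+05 d.
q = Δh / Σ(b_i/K_i) = 13.5 / 1.694e+05 = 7.970e-05 m/day.
In each layer the seepage velocity is v_i = q/n_i, so the layer transit time is t_i = b_i·n_i / q:
  layer 1 (clay): t_1 = 1.25 × 0.06 / 7.970e-05 = 941.1 d
  layer 2 (clean gravel): t_2 = 5.91 × 0.27 / 7.970e-05 = 20022 d
  layer 3 (weathered basalt): t_3 = 8.46 × 0.15 / 7.970e-05 = 15923 d
  layer 4 (silty sand): t_4 = 11.4 × 0.23 / 7.970e-05 = 32900 d
Total t = Σ t_i = 69786 days = 191.1 years.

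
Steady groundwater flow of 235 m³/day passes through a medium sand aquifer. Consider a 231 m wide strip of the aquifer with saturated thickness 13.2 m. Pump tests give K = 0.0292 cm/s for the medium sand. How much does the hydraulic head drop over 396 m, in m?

Convert K: 0.0292 cm/s × 864 = 25.23 m/day.
Cross-sectional area A = 231 × 13.2 = 3049 m².
From Q = K·A·i, i = Q / (K·A) = 235 / (25.23 × 3049) = 0.003055.
Head loss Δh = i · L = 0.003055 × 396 = 1.210 m.

1.21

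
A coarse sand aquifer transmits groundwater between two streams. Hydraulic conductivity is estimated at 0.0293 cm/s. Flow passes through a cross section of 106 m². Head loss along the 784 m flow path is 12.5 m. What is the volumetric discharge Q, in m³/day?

42.8

Convert K: 0.0293 cm/s × 864 = 25.32 m/day.
Hydraulic gradient i = Δh / L = 12.5 / 784 = 0.01594.
Darcy's law: Q = K · A · i = 25.32 × 106.0 × 0.01594 = 42.78 m³/day.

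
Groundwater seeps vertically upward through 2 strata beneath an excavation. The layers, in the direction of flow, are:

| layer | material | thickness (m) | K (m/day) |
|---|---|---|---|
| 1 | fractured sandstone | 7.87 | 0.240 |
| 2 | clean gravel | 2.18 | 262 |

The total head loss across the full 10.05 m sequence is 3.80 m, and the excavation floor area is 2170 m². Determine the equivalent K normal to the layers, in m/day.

Flow is perpendicular to layering, so the layers act in series and the equivalent K is the thickness-weighted harmonic mean.
Total thickness L = 7.87 + 2.18 = 10.05 m.
Σ(b_i/K_i) = 7.87/0.240 + 2.18/262 = 32.80 d.
K_eq = L / Σ(b_i/K_i) = 10.05 / 32.80 = 0.3064 m/day.

0.306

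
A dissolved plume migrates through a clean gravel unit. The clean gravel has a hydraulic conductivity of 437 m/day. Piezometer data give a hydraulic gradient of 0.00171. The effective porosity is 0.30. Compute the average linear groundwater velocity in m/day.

2.49

Hydraulic gradient i = 0.00171.
Darcy flux q = K · i = 437.0 × 0.001710 = 0.7473 m/day.
Seepage velocity v = q / n_e = 0.7473 / 0.30 = 2.491 m/day.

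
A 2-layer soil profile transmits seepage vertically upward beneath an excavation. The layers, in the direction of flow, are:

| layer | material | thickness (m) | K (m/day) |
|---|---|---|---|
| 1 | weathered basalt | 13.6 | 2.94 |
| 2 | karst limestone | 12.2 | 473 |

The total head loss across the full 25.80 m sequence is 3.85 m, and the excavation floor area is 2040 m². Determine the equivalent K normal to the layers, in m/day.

5.55

Flow is perpendicular to layering, so the layers act in series and the equivalent K is the thickness-weighted harmonic mean.
Total thickness L = 13.6 + 12.2 = 25.80 m.
Σ(b_i/K_i) = 13.6/2.94 + 12.2/473 = 4.652 d.
K_eq = L / Σ(b_i/K_i) = 25.80 / 4.652 = 5.546 m/day.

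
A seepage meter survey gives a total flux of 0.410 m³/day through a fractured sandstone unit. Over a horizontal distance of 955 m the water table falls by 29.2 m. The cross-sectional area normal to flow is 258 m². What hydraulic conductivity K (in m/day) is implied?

0.0520

Hydraulic gradient i = Δh / L = 29.2 / 955 = 0.03058.
From Q = K·A·i, K = Q / (A·i) = 0.410 / (258.0 × 0.03058) = 0.05197 m/day.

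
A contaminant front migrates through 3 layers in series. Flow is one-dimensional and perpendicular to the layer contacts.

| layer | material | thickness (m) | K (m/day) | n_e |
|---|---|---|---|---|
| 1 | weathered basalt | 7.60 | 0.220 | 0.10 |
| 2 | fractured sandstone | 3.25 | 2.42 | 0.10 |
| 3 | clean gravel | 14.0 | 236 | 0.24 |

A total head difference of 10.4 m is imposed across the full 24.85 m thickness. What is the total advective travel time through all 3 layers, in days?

15.4

With flow normal to the layers, continuity requires the same specific discharge q through every layer.
Σ(b_i/K_i) = 7.60/0.220 + 3.25/2.42 + 14.0/236 = 35.95 d.
q = Δh / Σ(b_i/K_i) = 10.4 / 35.95 = 0.2893 m/day.
In each layer the seepage velocity is v_i = q/n_i, so the layer transit time is t_i = b_i·n_i / q:
  layer 1 (weathered basalt): t_1 = 7.60 × 0.10 / 0.2893 = 2.627 d
  layer 2 (fractured sandstone): t_2 = 3.25 × 0.10 / 0.2893 = 1.123 d
  layer 3 (clean gravel): t_3 = 14.0 × 0.24 / 0.2893 = 11.61 d
Total t = Σ t_i = 15.36 days.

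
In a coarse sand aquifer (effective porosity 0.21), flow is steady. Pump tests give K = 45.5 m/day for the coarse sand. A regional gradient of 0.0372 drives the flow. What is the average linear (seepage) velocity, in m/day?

8.06

Hydraulic gradient i = 0.0372.
Darcy flux q = K · i = 45.50 × 0.03720 = 1.693 m/day.
Seepage velocity v = q / n_e = 1.693 / 0.21 = 8.060 m/day.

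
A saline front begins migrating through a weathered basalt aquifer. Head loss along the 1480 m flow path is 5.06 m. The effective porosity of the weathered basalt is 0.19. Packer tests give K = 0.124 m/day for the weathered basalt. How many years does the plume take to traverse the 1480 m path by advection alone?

1820

Hydraulic gradient i = Δh / L = 5.06 / 1480 = 0.003419.
Darcy flux q = K · i = 0.1240 × 0.003419 = 0.0004239 m/day.
Seepage velocity v = q / n_e = 0.0004239 / 0.19 = 0.002231 m/day.
Travel time t = L / v = 1480 / 0.002231 = 6.633e+05 days = 1816 years.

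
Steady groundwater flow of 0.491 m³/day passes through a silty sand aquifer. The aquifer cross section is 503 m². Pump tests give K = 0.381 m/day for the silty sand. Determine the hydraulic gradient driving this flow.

0.00256

From Q = K·A·i, i = Q / (K·A) = 0.491 / (0.3810 × 503.0) = 0.002562.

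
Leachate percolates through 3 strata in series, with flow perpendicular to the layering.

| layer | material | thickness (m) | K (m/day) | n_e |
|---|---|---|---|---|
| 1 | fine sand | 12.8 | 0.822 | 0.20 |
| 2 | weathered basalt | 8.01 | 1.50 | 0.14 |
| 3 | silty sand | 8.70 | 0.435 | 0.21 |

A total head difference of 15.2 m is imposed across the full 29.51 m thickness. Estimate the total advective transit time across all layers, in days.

14.8

With flow normal to the layers, continuity requires the same specific discharge q through every layer.
Σ(b_i/K_i) = 12.8/0.822 + 8.01/1.50 + 8.70/0.435 = 40.91 d.
q = Δh / Σ(b_i/K_i) = 15.2 / 40.91 = 0.3715 m/day.
In each layer the seepage velocity is v_i = q/n_i, so the layer transit time is t_i = b_i·n_i / q:
  layer 1 (fine sand): t_1 = 12.8 × 0.20 / 0.3715 = 6.890 d
  layer 2 (weathered basalt): t_2 = 8.01 × 0.14 / 0.3715 = 3.018 d
  layer 3 (silty sand): t_3 = 8.70 × 0.21 / 0.3715 = 4.917 d
Total t = Σ t_i = 14.83 days.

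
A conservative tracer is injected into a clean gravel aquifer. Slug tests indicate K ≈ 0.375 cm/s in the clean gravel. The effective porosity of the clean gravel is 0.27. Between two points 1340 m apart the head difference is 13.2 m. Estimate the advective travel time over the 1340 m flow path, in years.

0.310

Convert K: 0.375 cm/s × 864 = 324.0 m/day.
Hydraulic gradient i = Δh / L = 13.2 / 1340 = 0.009851.
Darcy flux q = K · i = 324.0 × 0.009851 = 3.192 m/day.
Seepage velocity v = q / n_e = 3.192 / 0.27 = 11.82 m/day.
Travel time t = L / v = 1340 / 11.82 = 113.4 days = 0.3104 years.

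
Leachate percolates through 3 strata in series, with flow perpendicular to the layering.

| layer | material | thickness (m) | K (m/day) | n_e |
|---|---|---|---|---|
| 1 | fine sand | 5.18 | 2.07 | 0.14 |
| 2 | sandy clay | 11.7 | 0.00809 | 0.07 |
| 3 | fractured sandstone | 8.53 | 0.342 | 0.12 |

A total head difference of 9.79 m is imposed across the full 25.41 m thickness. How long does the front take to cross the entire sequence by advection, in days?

387

With flow normal to the layers, continuity requires the same specific discharge q through every layer.
Σ(b_i/K_i) = 5.18/2.07 + 11.7/0.00809 + 8.53/0.342 = 1474 d.
q = Δh / Σ(b_i/K_i) = 9.79 / 1474 = 0.006643 m/day.
In each layer the seepage velocity is v_i = q/n_i, so the layer transit time is t_i = b_i·n_i / q:
  layer 1 (fine sand): t_1 = 5.18 × 0.14 / 0.006643 = 109.2 d
  layer 2 (sandy clay): t_2 = 11.7 × 0.07 / 0.006643 = 123.3 d
  layer 3 (fractured sandstone): t_3 = 8.53 × 0.12 / 0.006643 = 154.1 d
Total t = Σ t_i = 386.5 days.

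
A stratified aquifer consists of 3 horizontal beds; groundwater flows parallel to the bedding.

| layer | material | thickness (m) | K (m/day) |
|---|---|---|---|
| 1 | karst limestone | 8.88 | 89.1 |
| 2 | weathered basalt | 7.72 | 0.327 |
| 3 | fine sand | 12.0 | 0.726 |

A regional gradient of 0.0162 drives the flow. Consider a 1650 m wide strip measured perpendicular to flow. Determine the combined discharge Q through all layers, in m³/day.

21400

Flow is parallel to layering, so each bed carries its own Darcy discharge and the transmissivities add.
Σ(K_i·b_i) = 89.1×8.88 + 0.327×7.72 + 0.726×12.0 = 802.4 m²/day.
Hydraulic gradient i = 0.0162.
Q = Σ(K_i·b_i) · W · i = 802.4 × 1650 × 0.01620 = 21449 m³/day.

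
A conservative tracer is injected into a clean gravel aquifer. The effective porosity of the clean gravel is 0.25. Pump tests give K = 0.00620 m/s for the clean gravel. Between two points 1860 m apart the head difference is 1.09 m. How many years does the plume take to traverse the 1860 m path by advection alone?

Convert K: 0.00620 m/s × 86400 = 535.7 m/day.
Hydraulic gradient i = Δh / L = 1.09 / 1860 = 0.0005860.
Darcy flux q = K · i = 535.7 × 0.0005860 = 0.3139 m/day.
Seepage velocity v = q / n_e = 0.3139 / 0.25 = 1.256 m/day.
Travel time t = L / v = 1860 / 1.256 = 1481 days = 4.055 years.

4.06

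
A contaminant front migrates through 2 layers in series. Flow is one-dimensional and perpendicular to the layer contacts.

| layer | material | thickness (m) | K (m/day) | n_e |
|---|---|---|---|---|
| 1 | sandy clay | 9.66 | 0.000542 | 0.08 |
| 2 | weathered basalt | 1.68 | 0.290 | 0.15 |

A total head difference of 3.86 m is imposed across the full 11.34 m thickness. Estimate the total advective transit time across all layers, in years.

With flow normal to the layers, continuity requires the same specific discharge q through every layer.
Σ(b_i/K_i) = 9.66/0.000542 + 1.68/0.290 = 17829 d.
q = Δh / Σ(b_i/K_i) = 3.86 / 17829 = 0.0002165 m/day.
In each layer the seepage velocity is v_i = q/n_i, so the layer transit time is t_i = b_i·n_i / q:
  layer 1 (sandy clay): t_1 = 9.66 × 0.08 / 0.0002165 = 3569 d
  layer 2 (weathered basalt): t_2 = 1.68 × 0.15 / 0.0002165 = 1164 d
Total t = Σ t_i = 4733 days = 12.96 years.

13.0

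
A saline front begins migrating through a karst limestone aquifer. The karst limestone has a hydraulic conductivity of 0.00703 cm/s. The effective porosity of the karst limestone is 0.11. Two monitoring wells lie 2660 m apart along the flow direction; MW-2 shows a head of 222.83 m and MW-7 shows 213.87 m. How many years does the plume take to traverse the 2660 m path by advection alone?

39.2

Convert K: 0.00703 cm/s × 864 = 6.074 m/day.
Hydraulic gradient i = (222.83 − 213.87) / 2660 = 8.96 / 2660 = 0.003368.
Darcy flux q = K · i = 6.074 × 0.003368 = 0.02046 m/day.
Seepage velocity v = q / n_e = 0.02046 / 0.11 = 0.1860 m/day.
Travel time t = L / v = 2660 / 0.1860 = 14301 days = 39.16 years.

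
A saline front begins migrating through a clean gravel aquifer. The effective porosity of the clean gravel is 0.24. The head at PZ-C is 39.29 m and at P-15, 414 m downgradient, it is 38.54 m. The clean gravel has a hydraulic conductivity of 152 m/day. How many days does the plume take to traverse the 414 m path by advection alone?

361

Hydraulic gradient i = (39.29 − 38.54) / 414 = 0.75 / 414 = 0.001812.
Darcy flux q = K · i = 152.0 × 0.001812 = 0.2754 m/day.
Seepage velocity v = q / n_e = 0.2754 / 0.24 = 1.147 m/day.
Travel time t = L / v = 414 / 1.147 = 360.8 days.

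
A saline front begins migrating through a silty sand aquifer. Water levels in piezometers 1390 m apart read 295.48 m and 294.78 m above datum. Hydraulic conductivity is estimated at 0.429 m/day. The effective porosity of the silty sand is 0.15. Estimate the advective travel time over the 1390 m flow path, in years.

Hydraulic gradient i = (295.48 − 294.78) / 1390 = 0.7 / 1390 = 0.0005036.
Darcy flux q = K · i = 0.4290 × 0.0005036 = 0.0002160 m/day.
Seepage velocity v = q / n_e = 0.0002160 / 0.15 = 0.001440 m/day.
Travel time t = L / v = 1390 / 0.001440 = 9.651e+05 days = 2642 years.

2640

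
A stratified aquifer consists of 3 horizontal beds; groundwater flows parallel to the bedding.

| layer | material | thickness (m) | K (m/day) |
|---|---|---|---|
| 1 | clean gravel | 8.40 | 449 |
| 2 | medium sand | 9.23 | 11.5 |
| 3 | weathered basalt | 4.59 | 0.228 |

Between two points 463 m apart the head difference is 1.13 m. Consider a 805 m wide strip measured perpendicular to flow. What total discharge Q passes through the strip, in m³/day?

Flow is parallel to layering, so each bed carries its own Darcy discharge and the transmissivities add.
Σ(K_i·b_i) = 449×8.40 + 11.5×9.23 + 0.228×4.59 = 3879 m²/day.
Hydraulic gradient i = Δh / L = 1.13 / 463 = 0.002441.
Q = Σ(K_i·b_i) · W · i = 3879 × 805 × 0.002441 = 7621 m³/day.

7620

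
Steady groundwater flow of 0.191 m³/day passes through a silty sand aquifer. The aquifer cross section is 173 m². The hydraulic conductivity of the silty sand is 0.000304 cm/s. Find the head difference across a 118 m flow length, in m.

0.496

Convert K: 0.000304 cm/s × 864 = 0.2627 m/day.
From Q = K·A·i, i = Q / (K·A) = 0.191 / (0.2627 × 173.0) = 0.004203.
Head loss Δh = i · L = 0.004203 × 118 = 0.4960 m.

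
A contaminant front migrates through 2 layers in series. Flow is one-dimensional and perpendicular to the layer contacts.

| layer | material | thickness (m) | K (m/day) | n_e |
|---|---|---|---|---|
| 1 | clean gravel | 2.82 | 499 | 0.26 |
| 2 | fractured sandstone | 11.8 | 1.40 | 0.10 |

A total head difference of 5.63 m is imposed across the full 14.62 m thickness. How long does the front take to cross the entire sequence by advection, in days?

With flow normal to the layers, continuity requires the same specific discharge q through every layer.
Σ(b_i/K_i) = 2.82/499 + 11.8/1.40 = 8.434 d.
q = Δh / Σ(b_i/K_i) = 5.63 / 8.434 = 0.6675 m/day.
In each layer the seepage velocity is v_i = q/n_i, so the layer transit time is t_i = b_i·n_i / q:
  layer 1 (clean gravel): t_1 = 2.82 × 0.26 / 0.6675 = 1.098 d
  layer 2 (fractured sandstone): t_2 = 11.8 × 0.10 / 0.6675 = 1.768 d
Total t = Σ t_i = 2.866 days.

2.87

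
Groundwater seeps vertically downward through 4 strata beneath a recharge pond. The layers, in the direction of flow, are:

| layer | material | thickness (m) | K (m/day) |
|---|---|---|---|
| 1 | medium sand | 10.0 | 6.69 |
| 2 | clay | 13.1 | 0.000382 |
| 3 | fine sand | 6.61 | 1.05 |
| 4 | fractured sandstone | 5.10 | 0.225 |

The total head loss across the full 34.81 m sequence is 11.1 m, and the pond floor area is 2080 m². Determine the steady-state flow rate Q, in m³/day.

0.673

Flow is perpendicular to layering, so the layers act in series and the equivalent K is the thickness-weighted harmonic mean.
Total thickness L = 10.0 + 13.1 + 6.61 + 5.10 = 34.81 m.
Σ(b_i/K_i) = 10.0/6.69 + 13.1/0.000382 + 6.61/1.05 + 5.10/0.225 = 34324 d.
K_eq = L / Σ(b_i/K_i) = 34.81 / 34324 = 0.001014 m/day.
Q = K_eq · A · (Δh/L) = 0.001014 × 2080 × (11.1/34.81) = 0.6727 m³/day.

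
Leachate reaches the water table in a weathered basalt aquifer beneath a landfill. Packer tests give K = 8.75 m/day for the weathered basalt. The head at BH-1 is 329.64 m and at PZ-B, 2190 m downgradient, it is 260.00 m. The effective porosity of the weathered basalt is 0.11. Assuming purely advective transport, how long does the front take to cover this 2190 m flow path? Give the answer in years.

2.37

Hydraulic gradient i = (329.64 − 260.00) / 2190 = 69.64 / 2190 = 0.03180.
Darcy flux q = K · i = 8.750 × 0.03180 = 0.2782 m/day.
Seepage velocity v = q / n_e = 0.2782 / 0.11 = 2.529 m/day.
Travel time t = L / v = 2190 / 2.529 = 865.8 days = 2.370 years.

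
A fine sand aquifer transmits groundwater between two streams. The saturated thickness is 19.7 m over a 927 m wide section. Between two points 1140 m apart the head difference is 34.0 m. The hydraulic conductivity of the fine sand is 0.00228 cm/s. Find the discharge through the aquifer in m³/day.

Convert K: 0.00228 cm/s × 864 = 1.970 m/day.
Cross-sectional area A = 927 × 19.7 = 18262 m².
Hydraulic gradient i = Δh / L = 34.0 / 1140 = 0.02982.
Darcy's law: Q = K · A · i = 1.970 × 18262 × 0.02982 = 1073 m³/day.

1070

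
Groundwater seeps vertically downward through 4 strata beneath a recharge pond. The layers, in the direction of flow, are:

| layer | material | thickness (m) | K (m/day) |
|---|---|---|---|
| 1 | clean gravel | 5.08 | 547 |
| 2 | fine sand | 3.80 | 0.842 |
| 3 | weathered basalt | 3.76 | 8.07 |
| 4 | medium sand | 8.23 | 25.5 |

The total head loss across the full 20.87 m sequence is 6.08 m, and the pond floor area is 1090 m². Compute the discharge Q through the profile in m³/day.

Flow is perpendicular to layering, so the layers act in series and the equivalent K is the thickness-weighted harmonic mean.
Total thickness L = 5.08 + 3.80 + 3.76 + 8.23 = 20.87 m.
Σ(b_i/K_i) = 5.08/547 + 3.80/0.842 + 3.76/8.07 + 8.23/25.5 = 5.311 d.
K_eq = L / Σ(b_i/K_i) = 20.87 / 5.311 = 3.930 m/day.
Q = K_eq · A · (Δh/L) = 3.930 × 1090 × (6.08/20.87) = 1248 m³/day.

1250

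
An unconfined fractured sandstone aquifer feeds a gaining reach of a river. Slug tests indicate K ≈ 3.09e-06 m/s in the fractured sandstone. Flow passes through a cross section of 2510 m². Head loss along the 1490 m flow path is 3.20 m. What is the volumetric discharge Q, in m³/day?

Convert K: 3.09e-06 m/s × 86400 = 0.2670 m/day.
Hydraulic gradient i = Δh / L = 3.20 / 1490 = 0.002148.
Darcy's law: Q = K · A · i = 0.2670 × 2510 × 0.002148 = 1.439 m³/day.

1.44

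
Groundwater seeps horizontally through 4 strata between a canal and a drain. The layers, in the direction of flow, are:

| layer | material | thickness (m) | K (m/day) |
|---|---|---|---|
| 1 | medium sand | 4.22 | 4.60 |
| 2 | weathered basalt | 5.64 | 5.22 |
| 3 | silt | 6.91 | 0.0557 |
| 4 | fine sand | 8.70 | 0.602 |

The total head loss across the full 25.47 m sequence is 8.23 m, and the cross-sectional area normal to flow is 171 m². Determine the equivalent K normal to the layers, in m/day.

0.181

Flow is perpendicular to layering, so the layers act in series and the equivalent K is the thickness-weighted harmonic mean.
Total thickness L = 4.22 + 5.64 + 6.91 + 8.70 = 25.47 m.
Σ(b_i/K_i) = 4.22/4.60 + 5.64/5.22 + 6.91/0.0557 + 8.70/0.602 = 140.5 d.
K_eq = L / Σ(b_i/K_i) = 25.47 / 140.5 = 0.1813 m/day.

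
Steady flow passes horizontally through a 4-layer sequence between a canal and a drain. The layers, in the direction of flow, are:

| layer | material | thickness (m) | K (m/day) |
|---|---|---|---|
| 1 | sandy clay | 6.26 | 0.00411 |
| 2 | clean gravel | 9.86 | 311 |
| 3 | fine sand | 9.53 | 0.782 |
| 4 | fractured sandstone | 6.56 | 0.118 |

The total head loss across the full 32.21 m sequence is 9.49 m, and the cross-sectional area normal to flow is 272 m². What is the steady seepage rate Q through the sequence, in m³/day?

Flow is perpendicular to layering, so the layers act in series and the equivalent K is the thickness-weighted harmonic mean.
Total thickness L = 6.26 + 9.86 + 9.53 + 6.56 = 32.21 m.
Σ(b_i/K_i) = 6.26/0.00411 + 9.86/311 + 9.53/0.782 + 6.56/0.118 = 1591 d.
K_eq = L / Σ(b_i/K_i) = 32.21 / 1591 = 0.02025 m/day.
Q = K_eq · A · (Δh/L) = 0.02025 × 272 × (9.49/32.21) = 1.623 m³/day.

1.62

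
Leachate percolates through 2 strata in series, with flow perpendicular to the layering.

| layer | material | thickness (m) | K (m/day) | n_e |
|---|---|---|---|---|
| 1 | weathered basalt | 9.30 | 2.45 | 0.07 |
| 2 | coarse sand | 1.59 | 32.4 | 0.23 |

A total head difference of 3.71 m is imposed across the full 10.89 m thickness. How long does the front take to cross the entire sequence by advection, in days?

With flow normal to the layers, continuity requires the same specific discharge q through every layer.
Σ(b_i/K_i) = 9.30/2.45 + 1.59/32.4 = 3.845 d.
q = Δh / Σ(b_i/K_i) = 3.71 / 3.845 = 0.9649 m/day.
In each layer the seepage velocity is v_i = q/n_i, so the layer transit time is t_i = b_i·n_i / q:
  layer 1 (weathered basalt): t_1 = 9.30 × 0.07 / 0.9649 = 0.6747 d
  layer 2 (coarse sand): t_2 = 1.59 × 0.23 / 0.9649 = 0.3790 d
Total t = Σ t_i = 1.054 days.

1.05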